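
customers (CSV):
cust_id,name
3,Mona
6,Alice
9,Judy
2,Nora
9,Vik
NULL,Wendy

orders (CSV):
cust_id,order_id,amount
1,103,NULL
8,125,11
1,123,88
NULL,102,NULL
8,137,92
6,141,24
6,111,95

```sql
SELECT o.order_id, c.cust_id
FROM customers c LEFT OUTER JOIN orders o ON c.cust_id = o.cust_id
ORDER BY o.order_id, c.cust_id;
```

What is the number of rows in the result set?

LEFT JOIN keeps every row from `customers`; unmatched rows get NULL for `orders`'s columns.
Matching on c.cust_id = o.cust_id. A NULL in a compared column never satisfies the condition.
Matched pairs: 2; unmatched c rows kept: 5.
Total: 2 matched + 5 padded = 7 rows.

7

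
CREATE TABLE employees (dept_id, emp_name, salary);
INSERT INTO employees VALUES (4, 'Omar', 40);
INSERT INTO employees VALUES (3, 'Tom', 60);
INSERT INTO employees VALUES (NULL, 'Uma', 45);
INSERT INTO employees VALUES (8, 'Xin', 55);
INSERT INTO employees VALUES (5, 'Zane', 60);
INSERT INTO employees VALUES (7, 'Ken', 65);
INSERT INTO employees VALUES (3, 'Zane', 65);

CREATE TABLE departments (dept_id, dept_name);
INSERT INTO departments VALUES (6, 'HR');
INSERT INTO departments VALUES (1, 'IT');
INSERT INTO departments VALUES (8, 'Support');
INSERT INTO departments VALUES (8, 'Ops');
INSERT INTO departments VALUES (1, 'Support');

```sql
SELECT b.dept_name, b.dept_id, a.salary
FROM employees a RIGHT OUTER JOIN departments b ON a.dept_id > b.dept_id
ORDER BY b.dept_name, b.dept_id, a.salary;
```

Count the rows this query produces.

RIGHT JOIN keeps every row from `departments`; unmatched rows get NULL for `employees`'s columns.
Matching on a.dept_id > b.dept_id. A NULL in a compared column never satisfies the condition.
- a row (dept_id=4): matches 2 b row(s) → 2 output row(s).
- a row (dept_id=3): matches 2 b row(s) → 2 output row(s).
- a row (dept_id=NULL): no match.
- a row (dept_id=8): matches 3 b row(s) → 3 output row(s).
- a row (dept_id=5): matches 2 b row(s) → 2 output row(s).
- a row (dept_id=7): matches 3 b row(s) → 3 output row(s).
- a row (dept_id=3): matches 2 b row(s) → 2 output row(s).
- 2 row(s) from b found no a partner → padded with NULL.
Total: 14 matched + 2 padded = 16 rows.

16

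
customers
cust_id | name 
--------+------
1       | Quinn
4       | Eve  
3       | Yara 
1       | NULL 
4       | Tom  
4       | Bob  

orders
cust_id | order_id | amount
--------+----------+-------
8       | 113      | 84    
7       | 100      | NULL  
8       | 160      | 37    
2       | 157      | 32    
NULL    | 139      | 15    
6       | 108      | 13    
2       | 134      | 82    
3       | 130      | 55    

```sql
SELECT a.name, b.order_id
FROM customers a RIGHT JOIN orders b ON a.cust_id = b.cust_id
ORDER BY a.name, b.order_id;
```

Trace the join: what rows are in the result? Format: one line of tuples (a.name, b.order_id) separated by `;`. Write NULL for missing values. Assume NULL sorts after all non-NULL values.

(Yara, 130); (NULL, 100); (NULL, 108); (NULL, 113); (NULL, 134); (NULL, 139); (NULL, 157); (NULL, 160)

RIGHT JOIN keeps every row from `orders`; unmatched rows get NULL for `customers`'s columns.
Matching on a.cust_id = b.cust_id. A NULL in a compared column never satisfies the condition.
- a row (cust_id=1): no match.
- a row (cust_id=4): no match.
- a row (cust_id=3): matches 1 b row(s) → 1 output row(s).
- a row (cust_id=1): no match.
- a row (cust_id=4): no match.
- a row (cust_id=4): no match.
- 7 row(s) from b found no a partner → padded with NULL.
After projecting and ordering:
a.name | b.order_id
Yara | 130
NULL | 100
NULL | 108
NULL | 113
NULL | 134
NULL | 139
NULL | 157
NULL | 160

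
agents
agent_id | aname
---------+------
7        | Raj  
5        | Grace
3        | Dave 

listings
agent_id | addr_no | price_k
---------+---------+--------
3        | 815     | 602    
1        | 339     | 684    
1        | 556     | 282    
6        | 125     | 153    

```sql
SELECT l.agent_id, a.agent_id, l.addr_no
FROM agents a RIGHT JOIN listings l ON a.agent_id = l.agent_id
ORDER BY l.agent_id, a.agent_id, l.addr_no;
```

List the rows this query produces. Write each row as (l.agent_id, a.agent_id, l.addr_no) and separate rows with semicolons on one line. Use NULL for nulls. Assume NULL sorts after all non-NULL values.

(1, NULL, 339); (1, NULL, 556); (3, 3, 815); (6, NULL, 125)

RIGHT JOIN keeps every row from `listings`; unmatched rows get NULL for `agents`'s columns.
Matching on a.agent_id = l.agent_id.
Matched pairs: 1; unmatched l rows kept: 3.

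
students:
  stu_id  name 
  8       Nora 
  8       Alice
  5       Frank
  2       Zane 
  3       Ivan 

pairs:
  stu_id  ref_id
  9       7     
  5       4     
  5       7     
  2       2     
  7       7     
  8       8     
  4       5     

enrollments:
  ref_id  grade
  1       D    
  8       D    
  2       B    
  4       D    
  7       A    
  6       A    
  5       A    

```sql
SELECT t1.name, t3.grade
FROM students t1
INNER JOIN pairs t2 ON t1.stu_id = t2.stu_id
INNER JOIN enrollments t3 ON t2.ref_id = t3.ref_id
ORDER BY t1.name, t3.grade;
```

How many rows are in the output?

Evaluate left to right. First `students t1 INNER JOIN pairs t2` on stu_id: 5 row(s).
Then INNER JOIN `enrollments t3` on ref_id: keep only rows whose t2.ref_id appears in t3.
Result: 5 row(s).

5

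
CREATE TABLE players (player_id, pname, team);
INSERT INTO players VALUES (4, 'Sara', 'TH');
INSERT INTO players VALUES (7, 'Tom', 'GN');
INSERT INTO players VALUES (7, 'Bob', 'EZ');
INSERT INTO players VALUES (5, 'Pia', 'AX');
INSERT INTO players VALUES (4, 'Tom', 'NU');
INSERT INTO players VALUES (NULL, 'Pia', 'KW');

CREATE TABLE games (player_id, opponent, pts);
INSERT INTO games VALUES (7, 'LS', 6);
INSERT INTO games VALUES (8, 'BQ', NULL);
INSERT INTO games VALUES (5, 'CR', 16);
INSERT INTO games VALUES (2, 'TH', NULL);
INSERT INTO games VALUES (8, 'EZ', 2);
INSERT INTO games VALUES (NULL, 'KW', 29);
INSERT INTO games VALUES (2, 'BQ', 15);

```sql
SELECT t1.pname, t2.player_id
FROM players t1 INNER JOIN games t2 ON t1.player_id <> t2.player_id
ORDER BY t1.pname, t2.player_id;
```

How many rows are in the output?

INNER JOIN keeps only pairs where the ON condition holds.
Matching on t1.player_id <> t2.player_id. A NULL in a compared column never satisfies the condition.
- t1 (player_id=4) pairs with 6 row(s) of t2.
- t1 (player_id=7) pairs with 5 row(s) of t2.
- t1 (player_id=7) pairs with 5 row(s) of t2.
- t1 (player_id=5) pairs with 5 row(s) of t2.
- t1 (player_id=4) pairs with 6 row(s) of t2.
- t1 (player_id=NULL) has no partner → excluded.
Total: 27 rows.

27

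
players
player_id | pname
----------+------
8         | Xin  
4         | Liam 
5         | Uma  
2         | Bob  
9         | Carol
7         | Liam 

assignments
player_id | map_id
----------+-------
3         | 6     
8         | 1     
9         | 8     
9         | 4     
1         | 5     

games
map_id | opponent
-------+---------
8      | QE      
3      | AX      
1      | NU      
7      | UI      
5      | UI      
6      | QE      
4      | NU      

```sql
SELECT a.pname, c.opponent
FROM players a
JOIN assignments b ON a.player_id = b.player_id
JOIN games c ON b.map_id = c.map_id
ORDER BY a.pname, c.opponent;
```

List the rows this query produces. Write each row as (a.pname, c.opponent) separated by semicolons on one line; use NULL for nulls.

(Carol, NU); (Carol, QE); (Xin, NU)

Evaluate left to right. First `players a INNER JOIN assignments b` on player_id: 3 row(s).
Then INNER JOIN `games c` on map_id: keep only rows whose b.map_id appears in c.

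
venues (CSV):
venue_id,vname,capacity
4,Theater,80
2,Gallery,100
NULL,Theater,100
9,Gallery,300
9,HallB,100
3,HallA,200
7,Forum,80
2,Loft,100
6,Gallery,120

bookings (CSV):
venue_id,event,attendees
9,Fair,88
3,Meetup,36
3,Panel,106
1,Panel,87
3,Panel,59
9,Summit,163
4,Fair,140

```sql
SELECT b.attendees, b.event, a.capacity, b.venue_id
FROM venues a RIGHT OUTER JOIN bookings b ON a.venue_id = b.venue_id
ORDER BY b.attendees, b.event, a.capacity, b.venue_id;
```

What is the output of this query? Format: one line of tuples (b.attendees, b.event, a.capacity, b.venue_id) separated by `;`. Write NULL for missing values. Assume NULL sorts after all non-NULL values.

(36, Meetup, 200, 3); (59, Panel, 200, 3); (87, Panel, NULL, 1); (88, Fair, 100, 9); (88, Fair, 300, 9); (106, Panel, 200, 3); (140, Fair, 80, 4); (163, Summit, 100, 9); (163, Summit, 300, 9)

RIGHT JOIN keeps every row from `bookings`; unmatched rows get NULL for `venues`'s columns.
Matching on a.venue_id = b.venue_id. A NULL in a compared column never satisfies the condition.
Matched pairs: 8; unmatched b rows kept: 1.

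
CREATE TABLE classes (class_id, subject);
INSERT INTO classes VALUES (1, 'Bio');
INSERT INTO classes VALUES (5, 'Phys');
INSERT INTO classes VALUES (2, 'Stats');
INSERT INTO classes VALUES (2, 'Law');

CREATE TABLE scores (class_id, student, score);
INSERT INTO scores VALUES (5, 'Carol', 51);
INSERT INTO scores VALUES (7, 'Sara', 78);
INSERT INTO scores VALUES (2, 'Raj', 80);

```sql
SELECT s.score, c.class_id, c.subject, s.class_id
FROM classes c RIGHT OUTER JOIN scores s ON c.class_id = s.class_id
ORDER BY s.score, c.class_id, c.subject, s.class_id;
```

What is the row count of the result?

RIGHT JOIN keeps every row from `scores`; unmatched rows get NULL for `classes`'s columns.
Matching on c.class_id = s.class_id.
- c[0] class_id=1 → no match.
- c[1] class_id=5 → 1 match(es) in s → 1 row(s).
- c[2] class_id=2 → 1 match(es) in s → 1 row(s).
- c[3] class_id=2 → 1 match(es) in s → 1 row(s).
- 1 row(s) from s found no c partner → padded with NULL.
Total: 3 matched + 1 padded = 4 rows.

4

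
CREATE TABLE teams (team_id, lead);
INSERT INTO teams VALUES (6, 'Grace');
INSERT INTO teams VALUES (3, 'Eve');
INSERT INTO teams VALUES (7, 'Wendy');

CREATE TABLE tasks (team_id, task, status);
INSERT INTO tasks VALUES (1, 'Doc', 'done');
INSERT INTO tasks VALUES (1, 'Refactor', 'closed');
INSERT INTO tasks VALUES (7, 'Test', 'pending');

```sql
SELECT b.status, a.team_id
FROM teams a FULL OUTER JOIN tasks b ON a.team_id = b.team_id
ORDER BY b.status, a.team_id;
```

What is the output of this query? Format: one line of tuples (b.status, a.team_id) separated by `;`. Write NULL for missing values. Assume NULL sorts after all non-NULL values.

(closed, NULL); (done, NULL); (pending, 7); (NULL, 3); (NULL, 6)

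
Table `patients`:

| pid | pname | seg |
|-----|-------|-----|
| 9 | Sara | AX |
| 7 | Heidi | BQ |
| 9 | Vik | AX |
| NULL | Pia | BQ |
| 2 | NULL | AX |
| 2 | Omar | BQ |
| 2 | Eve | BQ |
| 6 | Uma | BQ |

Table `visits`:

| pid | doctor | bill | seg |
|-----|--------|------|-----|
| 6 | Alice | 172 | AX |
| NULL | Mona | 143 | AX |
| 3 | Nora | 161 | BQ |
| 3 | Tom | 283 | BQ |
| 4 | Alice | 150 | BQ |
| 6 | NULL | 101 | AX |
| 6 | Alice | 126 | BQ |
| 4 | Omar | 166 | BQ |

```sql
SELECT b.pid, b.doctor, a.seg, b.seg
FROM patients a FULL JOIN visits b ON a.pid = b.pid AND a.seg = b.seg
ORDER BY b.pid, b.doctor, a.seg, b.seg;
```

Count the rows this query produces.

FULL OUTER JOIN keeps every row from both sides; unmatched rows get NULL for the other side's columns.
Matching on a.pid = b.pid AND a.seg = b.seg. A NULL in a compared column never satisfies the condition.
- a (pid=9, seg=AX) has no partner → padded with NULL.
- a (pid=7, seg=BQ) has no partner → padded with NULL.
- a (pid=9, seg=AX) has no partner → padded with NULL.
- a (pid=NULL, seg=BQ) has no partner → padded with NULL.
- a (pid=2, seg=AX) has no partner → padded with NULL.
- a (pid=2, seg=BQ) has no partner → padded with NULL.
- a (pid=2, seg=BQ) has no partner → padded with NULL.
- a (pid=6, seg=BQ) pairs with 1 row(s) of b.
- 7 row(s) from b found no a partner → padded with NULL.
Total: 1 matched + 14 padded = 15 rows.

15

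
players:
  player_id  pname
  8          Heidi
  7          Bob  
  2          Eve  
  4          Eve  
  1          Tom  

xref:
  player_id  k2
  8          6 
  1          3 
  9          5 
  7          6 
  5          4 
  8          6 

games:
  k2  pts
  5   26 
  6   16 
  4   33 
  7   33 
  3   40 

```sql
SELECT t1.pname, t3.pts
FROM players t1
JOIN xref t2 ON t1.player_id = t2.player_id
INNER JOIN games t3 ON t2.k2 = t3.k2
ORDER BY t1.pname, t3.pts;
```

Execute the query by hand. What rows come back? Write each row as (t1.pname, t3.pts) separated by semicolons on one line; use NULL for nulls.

Joins associate left-to-right: players INNER JOIN xref on player_id gives 4 intermediate row(s).
Then INNER JOIN `games t3` on k2: keep only rows whose t2.k2 appears in t3.

(Bob, 16); (Heidi, 16); (Heidi, 16); (Tom, 40)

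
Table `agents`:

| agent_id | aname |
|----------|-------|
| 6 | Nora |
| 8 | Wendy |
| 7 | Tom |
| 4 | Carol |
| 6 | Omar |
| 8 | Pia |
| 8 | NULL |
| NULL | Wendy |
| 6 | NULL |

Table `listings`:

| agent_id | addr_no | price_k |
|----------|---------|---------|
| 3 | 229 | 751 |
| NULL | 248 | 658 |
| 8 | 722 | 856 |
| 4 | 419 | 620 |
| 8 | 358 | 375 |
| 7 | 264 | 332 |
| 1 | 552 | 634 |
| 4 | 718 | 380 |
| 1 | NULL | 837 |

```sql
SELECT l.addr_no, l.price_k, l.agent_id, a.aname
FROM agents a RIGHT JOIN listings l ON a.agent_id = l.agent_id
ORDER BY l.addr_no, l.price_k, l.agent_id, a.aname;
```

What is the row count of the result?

13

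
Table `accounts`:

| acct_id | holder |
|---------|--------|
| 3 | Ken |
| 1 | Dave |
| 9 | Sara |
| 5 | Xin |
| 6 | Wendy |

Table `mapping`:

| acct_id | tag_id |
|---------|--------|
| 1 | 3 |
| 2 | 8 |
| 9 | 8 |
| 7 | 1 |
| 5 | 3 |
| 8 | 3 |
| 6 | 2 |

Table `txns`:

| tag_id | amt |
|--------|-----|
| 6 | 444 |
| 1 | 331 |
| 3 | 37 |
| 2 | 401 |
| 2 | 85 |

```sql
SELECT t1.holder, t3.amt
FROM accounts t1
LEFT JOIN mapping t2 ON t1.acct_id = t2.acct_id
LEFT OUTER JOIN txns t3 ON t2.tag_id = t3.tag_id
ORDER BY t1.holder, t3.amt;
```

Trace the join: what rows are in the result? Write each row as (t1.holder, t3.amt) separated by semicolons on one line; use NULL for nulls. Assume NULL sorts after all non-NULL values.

Joins associate left-to-right: accounts LEFT JOIN mapping on acct_id gives 5 intermediate row(s).
Then LEFT JOIN `txns t3` on tag_id: each of those 5 rows is kept; rows whose t2.tag_id has no match in t3 get NULL for t3's columns.

(Dave, 37); (Ken, NULL); (Sara, NULL); (Wendy, 85); (Wendy, 401); (Xin, 37)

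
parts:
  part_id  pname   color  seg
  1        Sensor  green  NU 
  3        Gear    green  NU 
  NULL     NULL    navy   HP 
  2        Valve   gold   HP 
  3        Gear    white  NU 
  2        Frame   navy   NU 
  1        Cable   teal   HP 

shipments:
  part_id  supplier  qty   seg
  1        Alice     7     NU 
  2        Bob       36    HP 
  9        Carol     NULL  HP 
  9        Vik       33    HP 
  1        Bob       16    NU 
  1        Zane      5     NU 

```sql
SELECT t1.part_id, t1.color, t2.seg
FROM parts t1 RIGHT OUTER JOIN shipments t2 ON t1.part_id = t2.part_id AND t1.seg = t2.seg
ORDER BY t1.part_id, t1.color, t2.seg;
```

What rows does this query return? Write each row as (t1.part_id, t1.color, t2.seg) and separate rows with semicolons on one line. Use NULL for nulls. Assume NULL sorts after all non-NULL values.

(1, green, NU); (1, green, NU); (1, green, NU); (2, gold, HP); (NULL, NULL, HP); (NULL, NULL, HP)

RIGHT JOIN keeps every row from `shipments`; unmatched rows get NULL for `parts`'s columns.
Matching on t1.part_id = t2.part_id AND t1.seg = t2.seg. A NULL in a compared column never satisfies the condition.
- t1 row (part_id=1, seg=NU): matches 3 t2 row(s) → 3 output row(s).
- t1 row (part_id=3, seg=NU): no match.
- t1 row (part_id=NULL, seg=HP): no match.
- t1 row (part_id=2, seg=HP): matches 1 t2 row(s) → 1 output row(s).
- t1 row (part_id=3, seg=NU): no match.
- t1 row (part_id=2, seg=NU): no match.
- t1 row (part_id=1, seg=HP): no match.
- 2 row(s) from t2 found no t1 partner → padded with NULL.
After projecting and ordering:
t1.part_id | t1.color | t2.seg
1 | green | NU
1 | green | NU
1 | green | NU
2 | gold | HP
NULL | NULL | HP
NULL | NULL | HP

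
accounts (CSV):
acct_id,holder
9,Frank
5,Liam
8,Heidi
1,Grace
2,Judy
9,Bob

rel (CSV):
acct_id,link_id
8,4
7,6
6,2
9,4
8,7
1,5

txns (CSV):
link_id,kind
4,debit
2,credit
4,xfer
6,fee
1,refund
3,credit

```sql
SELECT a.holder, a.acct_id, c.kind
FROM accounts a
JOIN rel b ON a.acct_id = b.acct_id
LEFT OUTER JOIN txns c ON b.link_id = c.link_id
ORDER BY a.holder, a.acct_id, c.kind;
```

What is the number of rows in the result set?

8

Step 1 — a INNER JOIN b on acct_id → 5 row(s).
Then LEFT JOIN `txns c` on link_id: each of those 5 rows is kept; rows whose b.link_id has no match in c get NULL for c's columns.
Result: 8 row(s).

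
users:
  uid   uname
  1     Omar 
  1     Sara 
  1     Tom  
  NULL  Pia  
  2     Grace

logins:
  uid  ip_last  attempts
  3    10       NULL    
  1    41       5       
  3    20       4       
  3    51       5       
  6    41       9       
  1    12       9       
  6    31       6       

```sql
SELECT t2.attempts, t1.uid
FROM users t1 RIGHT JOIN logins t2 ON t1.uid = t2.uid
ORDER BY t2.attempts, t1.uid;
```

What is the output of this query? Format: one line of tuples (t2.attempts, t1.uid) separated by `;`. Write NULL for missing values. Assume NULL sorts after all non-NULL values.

(4, NULL); (5, 1); (5, 1); (5, 1); (5, NULL); (6, NULL); (9, 1); (9, 1); (9, 1); (9, NULL); (NULL, NULL)

RIGHT JOIN keeps every row from `logins`; unmatched rows get NULL for `users`'s columns.
Matching on t1.uid = t2.uid. A NULL in a compared column never satisfies the condition.
Matched pairs: 6; unmatched t2 rows kept: 5.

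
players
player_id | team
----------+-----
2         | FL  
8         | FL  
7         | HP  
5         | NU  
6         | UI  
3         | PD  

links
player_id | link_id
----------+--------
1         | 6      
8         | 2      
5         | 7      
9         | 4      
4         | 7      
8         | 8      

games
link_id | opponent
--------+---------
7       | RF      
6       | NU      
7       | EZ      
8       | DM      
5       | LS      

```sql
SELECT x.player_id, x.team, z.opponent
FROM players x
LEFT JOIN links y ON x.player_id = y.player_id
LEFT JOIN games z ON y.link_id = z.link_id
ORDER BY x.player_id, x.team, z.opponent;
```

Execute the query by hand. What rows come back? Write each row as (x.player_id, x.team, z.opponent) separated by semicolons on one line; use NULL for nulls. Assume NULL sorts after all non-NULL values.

Joins associate left-to-right: players LEFT JOIN links on player_id gives 7 intermediate row(s).
Then LEFT JOIN `games z` on link_id: each of those 7 rows is kept; rows whose y.link_id has no match in z get NULL for z's columns.

(2, FL, NULL); (3, PD, NULL); (5, NU, EZ); (5, NU, RF); (6, UI, NULL); (7, HP, NULL); (8, FL, DM); (8, FL, NULL)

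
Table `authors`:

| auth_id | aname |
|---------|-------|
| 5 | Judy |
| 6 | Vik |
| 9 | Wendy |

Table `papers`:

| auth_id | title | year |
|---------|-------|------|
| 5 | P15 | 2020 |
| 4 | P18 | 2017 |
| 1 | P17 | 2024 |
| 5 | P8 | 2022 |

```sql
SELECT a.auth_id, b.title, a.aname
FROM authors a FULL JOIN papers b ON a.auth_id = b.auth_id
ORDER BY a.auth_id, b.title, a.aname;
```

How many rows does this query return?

6

FULL OUTER JOIN keeps every row from both sides; unmatched rows get NULL for the other side's columns.
Matching on a.auth_id = b.auth_id.
- a[0] auth_id=5 → 2 match(es) in b → 2 row(s).
- a[1] auth_id=6 → no match; kept with NULLs on the b side.
- a[2] auth_id=9 → no match; kept with NULLs on the b side.
- 2 row(s) from b found no a partner → padded with NULL.
Total: 2 matched + 4 padded = 6 rows.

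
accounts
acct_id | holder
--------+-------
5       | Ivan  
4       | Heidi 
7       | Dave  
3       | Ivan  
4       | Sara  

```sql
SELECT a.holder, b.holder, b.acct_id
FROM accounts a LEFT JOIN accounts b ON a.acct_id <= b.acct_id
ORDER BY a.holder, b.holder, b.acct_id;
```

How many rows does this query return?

16

LEFT JOIN keeps every row from `accounts a`; unmatched rows get NULL for `accounts b`'s columns.
Matching on a.acct_id <= b.acct_id.
Matched pairs: 16; unmatched a rows kept: 0.
Total: 16 rows.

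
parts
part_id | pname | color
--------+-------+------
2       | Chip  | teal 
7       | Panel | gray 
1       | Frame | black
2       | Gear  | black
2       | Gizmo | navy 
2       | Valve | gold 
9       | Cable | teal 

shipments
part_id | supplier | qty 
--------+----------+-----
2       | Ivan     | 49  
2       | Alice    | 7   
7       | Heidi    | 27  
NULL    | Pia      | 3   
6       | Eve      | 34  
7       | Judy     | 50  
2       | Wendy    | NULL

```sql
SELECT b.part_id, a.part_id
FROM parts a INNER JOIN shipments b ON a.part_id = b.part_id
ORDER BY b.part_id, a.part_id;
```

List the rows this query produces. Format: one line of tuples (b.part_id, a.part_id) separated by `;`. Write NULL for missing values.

(2, 2); (2, 2); (2, 2); (2, 2); (2, 2); (2, 2); (2, 2); (2, 2); (2, 2); (2, 2); (2, 2); (2, 2); (7, 7); (7, 7)

INNER JOIN keeps only pairs where the ON condition holds.
Matching on a.part_id = b.part_id. A NULL in a compared column never satisfies the condition.
- a[0] part_id=2 → 3 match(es) in b → 3 row(s).
- a[1] part_id=7 → 2 match(es) in b → 2 row(s).
- a[2] part_id=1 → no match; dropped.
- a[3] part_id=2 → 3 match(es) in b → 3 row(s).
- a[4] part_id=2 → 3 match(es) in b → 3 row(s).
- a[5] part_id=2 → 3 match(es) in b → 3 row(s).
- a[6] part_id=9 → no match; dropped.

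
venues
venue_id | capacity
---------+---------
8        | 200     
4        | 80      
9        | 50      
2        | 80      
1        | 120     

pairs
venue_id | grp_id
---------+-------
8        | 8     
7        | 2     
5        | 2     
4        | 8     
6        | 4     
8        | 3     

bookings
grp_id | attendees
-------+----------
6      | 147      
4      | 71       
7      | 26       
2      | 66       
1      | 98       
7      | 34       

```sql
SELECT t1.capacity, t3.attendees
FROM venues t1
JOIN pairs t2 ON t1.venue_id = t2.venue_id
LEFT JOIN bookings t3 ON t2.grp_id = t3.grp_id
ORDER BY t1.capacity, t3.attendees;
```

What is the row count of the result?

3

Evaluate left to right. First `venues t1 INNER JOIN pairs t2` on venue_id: 3 row(s).
Then LEFT JOIN `bookings t3` on grp_id: each of those 3 rows is kept; rows whose t2.grp_id has no match in t3 get NULL for t3's columns.
Result: 3 row(s).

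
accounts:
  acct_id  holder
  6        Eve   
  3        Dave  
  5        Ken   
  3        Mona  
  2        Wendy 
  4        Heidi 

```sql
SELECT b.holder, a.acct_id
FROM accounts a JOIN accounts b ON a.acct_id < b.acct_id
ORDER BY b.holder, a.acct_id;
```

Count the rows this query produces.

14

INNER JOIN keeps only pairs where the ON condition holds.
Matching on a.acct_id < b.acct_id.
- a row (acct_id=6): no match → dropped.
- a row (acct_id=3): matches 3 b row(s) → 3 output row(s).
- a row (acct_id=5): matches 1 b row(s) → 1 output row(s).
- a row (acct_id=3): matches 3 b row(s) → 3 output row(s).
- a row (acct_id=2): matches 5 b row(s) → 5 output row(s).
- a row (acct_id=4): matches 2 b row(s) → 2 output row(s).
Total: 14 rows.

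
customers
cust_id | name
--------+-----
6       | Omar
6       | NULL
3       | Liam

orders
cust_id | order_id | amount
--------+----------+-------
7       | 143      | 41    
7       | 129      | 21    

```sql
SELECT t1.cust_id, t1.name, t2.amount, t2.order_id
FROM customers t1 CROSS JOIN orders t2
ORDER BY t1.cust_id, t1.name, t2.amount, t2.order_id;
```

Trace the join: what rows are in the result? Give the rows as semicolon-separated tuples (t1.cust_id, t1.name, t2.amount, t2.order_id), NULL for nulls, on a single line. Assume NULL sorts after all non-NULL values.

CROSS JOIN pairs every row of `customers` with every row of `orders`: 3 × 2 = 6 rows.

(3, Liam, 21, 129); (3, Liam, 41, 143); (6, Omar, 21, 129); (6, Omar, 41, 143); (6, NULL, 21, 129); (6, NULL, 41, 143)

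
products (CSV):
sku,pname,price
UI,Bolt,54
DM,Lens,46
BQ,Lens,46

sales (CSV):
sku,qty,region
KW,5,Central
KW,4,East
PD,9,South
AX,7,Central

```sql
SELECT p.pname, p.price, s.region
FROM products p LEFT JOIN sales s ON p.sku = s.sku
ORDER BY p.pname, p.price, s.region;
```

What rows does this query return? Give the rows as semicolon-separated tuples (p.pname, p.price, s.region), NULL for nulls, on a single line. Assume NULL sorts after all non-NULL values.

(Bolt, 54, NULL); (Lens, 46, NULL); (Lens, 46, NULL)

LEFT JOIN keeps every row from `products`; unmatched rows get NULL for `sales`'s columns.
Matching on p.sku = s.sku.
Matched pairs: 0; unmatched p rows kept: 3.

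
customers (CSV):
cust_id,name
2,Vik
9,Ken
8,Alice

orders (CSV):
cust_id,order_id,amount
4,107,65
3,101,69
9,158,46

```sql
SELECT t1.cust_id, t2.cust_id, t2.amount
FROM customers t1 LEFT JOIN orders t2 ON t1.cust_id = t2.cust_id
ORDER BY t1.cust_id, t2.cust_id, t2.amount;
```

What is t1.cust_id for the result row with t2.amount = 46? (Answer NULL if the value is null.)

9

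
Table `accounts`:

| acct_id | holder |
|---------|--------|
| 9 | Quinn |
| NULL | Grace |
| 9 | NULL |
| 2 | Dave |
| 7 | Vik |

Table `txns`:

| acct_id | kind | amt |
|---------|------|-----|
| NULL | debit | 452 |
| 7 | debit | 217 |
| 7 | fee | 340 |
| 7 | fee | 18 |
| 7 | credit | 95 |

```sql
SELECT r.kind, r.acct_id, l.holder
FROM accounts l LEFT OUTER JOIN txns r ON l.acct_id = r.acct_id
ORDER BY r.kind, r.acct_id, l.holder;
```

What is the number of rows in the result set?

8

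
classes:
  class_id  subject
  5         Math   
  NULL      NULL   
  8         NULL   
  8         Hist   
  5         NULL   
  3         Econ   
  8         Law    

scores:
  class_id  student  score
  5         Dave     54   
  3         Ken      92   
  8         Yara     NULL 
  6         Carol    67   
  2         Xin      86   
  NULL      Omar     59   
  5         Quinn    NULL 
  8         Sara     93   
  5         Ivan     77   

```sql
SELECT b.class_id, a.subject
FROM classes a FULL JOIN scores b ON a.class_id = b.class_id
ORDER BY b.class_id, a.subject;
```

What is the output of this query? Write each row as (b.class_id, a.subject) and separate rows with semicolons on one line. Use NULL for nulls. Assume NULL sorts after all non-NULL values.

(2, NULL); (3, Econ); (5, Math); (5, Math); (5, Math); (5, NULL); (5, NULL); (5, NULL); (6, NULL); (8, Hist); (8, Hist); (8, Law); (8, Law); (8, NULL); (8, NULL); (NULL, NULL); (NULL, NULL)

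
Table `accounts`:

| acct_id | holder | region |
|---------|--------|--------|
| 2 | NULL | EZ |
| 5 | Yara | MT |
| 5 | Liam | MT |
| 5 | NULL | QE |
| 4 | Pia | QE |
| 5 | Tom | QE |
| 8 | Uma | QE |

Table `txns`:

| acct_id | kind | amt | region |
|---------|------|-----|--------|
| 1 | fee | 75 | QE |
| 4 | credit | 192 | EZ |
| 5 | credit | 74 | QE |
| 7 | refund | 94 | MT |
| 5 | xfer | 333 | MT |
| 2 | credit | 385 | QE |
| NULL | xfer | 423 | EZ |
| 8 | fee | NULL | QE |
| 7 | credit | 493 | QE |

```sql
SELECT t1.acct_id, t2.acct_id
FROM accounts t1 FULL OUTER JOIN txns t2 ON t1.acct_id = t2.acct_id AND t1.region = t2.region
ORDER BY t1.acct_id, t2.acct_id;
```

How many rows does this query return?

FULL OUTER JOIN keeps every row from both sides; unmatched rows get NULL for the other side's columns.
Matching on t1.acct_id = t2.acct_id AND t1.region = t2.region. A NULL in a compared column never satisfies the condition.
Matched pairs: 5; unmatched t1 rows kept: 2; unmatched t2 rows kept: 6.
Total: 5 matched + 8 padded = 13 rows.

13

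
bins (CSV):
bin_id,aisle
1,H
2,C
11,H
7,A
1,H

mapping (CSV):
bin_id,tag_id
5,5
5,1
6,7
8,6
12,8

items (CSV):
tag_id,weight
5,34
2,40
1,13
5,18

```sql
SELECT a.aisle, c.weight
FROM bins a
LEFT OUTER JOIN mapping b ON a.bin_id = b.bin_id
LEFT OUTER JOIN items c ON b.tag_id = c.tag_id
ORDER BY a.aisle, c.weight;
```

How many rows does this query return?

5

Evaluate left to right. First `bins a LEFT JOIN mapping b` on bin_id: 5 row(s).
Then LEFT JOIN `items c` on tag_id: each of those 5 rows is kept; rows whose b.tag_id has no match in c get NULL for c's columns.
Result: 5 row(s).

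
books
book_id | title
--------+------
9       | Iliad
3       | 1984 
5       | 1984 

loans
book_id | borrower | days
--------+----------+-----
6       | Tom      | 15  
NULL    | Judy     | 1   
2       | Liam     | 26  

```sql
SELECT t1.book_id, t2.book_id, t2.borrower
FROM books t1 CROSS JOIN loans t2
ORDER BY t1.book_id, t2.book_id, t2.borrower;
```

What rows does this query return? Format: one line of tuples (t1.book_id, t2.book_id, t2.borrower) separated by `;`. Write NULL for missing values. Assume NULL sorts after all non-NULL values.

CROSS JOIN pairs every row of `books` with every row of `loans`: 3 × 3 = 9 rows.
After projecting and ordering:
t1.book_id | t2.book_id | t2.borrower
3 | 2 | Liam
3 | 6 | Tom
3 | NULL | Judy
5 | 2 | Liam
5 | 6 | Tom
5 | NULL | Judy
9 | 2 | Liam
9 | 6 | Tom
9 | NULL | Judy

(3, 2, Liam); (3, 6, Tom); (3, NULL, Judy); (5, 2, Liam); (5, 6, Tom); (5, NULL, Judy); (9, 2, Liam); (9, 6, Tom); (9, NULL, Judy)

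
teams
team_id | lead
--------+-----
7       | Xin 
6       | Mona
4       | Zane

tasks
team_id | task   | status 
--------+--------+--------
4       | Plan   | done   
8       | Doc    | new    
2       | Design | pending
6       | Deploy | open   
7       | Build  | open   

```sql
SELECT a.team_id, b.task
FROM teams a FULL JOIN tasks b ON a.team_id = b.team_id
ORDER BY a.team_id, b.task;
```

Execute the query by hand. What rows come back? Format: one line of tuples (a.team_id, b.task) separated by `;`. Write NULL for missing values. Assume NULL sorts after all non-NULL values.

(4, Plan); (6, Deploy); (7, Build); (NULL, Design); (NULL, Doc)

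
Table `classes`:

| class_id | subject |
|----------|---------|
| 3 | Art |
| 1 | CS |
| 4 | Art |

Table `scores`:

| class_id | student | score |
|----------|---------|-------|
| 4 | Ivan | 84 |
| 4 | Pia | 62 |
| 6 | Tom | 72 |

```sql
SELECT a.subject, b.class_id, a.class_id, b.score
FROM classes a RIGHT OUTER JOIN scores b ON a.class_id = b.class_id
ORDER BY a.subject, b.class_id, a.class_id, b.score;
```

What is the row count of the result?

3

RIGHT JOIN keeps every row from `scores`; unmatched rows get NULL for `classes`'s columns.
Matching on a.class_id = b.class_id.
Matched pairs: 2; unmatched b rows kept: 1.
Total: 2 matched + 1 padded = 3 rows.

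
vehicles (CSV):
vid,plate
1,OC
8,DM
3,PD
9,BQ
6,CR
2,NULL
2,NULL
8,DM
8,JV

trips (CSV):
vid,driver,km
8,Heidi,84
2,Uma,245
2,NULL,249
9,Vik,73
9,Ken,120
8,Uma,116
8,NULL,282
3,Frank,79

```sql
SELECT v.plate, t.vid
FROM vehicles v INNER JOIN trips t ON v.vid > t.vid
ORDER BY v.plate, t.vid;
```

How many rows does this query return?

20

INNER JOIN keeps only pairs where the ON condition holds.
Matching on v.vid > t.vid.
- v[0] vid=1 → no match; dropped.
- v[1] vid=8 → 3 match(es) in t → 3 row(s).
- v[2] vid=3 → 2 match(es) in t → 2 row(s).
- v[3] vid=9 → 6 match(es) in t → 6 row(s).
- v[4] vid=6 → 3 match(es) in t → 3 row(s).
- v[5] vid=2 → no match; dropped.
- v[6] vid=2 → no match; dropped.
- v[7] vid=8 → 3 match(es) in t → 3 row(s).
- v[8] vid=8 → 3 match(es) in t → 3 row(s).
Total: 20 rows.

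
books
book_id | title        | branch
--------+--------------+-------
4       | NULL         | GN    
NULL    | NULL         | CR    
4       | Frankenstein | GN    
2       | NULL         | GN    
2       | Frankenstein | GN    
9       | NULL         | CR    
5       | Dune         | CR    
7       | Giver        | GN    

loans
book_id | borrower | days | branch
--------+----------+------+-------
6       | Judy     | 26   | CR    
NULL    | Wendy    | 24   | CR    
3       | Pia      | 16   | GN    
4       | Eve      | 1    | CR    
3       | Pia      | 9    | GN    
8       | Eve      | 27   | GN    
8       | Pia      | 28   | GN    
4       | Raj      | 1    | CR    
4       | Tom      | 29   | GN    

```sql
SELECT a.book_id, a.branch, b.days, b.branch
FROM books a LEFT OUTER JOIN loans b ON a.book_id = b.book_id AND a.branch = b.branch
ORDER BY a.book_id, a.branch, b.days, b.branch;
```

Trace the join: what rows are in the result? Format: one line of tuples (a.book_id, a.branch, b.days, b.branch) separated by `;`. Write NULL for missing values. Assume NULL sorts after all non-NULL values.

LEFT JOIN keeps every row from `books`; unmatched rows get NULL for `loans`'s columns.
Matching on a.book_id = b.book_id AND a.branch = b.branch. A NULL in a compared column never satisfies the condition.
- a row (book_id=4, branch=GN): matches 1 b row(s) → 1 output row(s).
- a row (book_id=NULL, branch=CR): no match → kept, b columns NULL.
- a row (book_id=4, branch=GN): matches 1 b row(s) → 1 output row(s).
- a row (book_id=2, branch=GN): no match → kept, b columns NULL.
- a row (book_id=2, branch=GN): no match → kept, b columns NULL.
- a row (book_id=9, branch=CR): no match → kept, b columns NULL.
- a row (book_id=5, branch=CR): no match → kept, b columns NULL.
- a row (book_id=7, branch=GN): no match → kept, b columns NULL.
After projecting and ordering:
a.book_id | a.branch | b.days | b.branch
2 | GN | NULL | NULL
2 | GN | NULL | NULL
4 | GN | 29 | GN
4 | GN | 29 | GN
5 | CR | NULL | NULL
7 | GN | NULL | NULL
9 | CR | NULL | NULL
NULL | CR | NULL | NULL

(2, GN, NULL, NULL); (2, GN, NULL, NULL); (4, GN, 29, GN); (4, GN, 29, GN); (5, CR, NULL, NULL); (7, GN, NULL, NULL); (9, CR, NULL, NULL); (NULL, CR, NULL, NULL)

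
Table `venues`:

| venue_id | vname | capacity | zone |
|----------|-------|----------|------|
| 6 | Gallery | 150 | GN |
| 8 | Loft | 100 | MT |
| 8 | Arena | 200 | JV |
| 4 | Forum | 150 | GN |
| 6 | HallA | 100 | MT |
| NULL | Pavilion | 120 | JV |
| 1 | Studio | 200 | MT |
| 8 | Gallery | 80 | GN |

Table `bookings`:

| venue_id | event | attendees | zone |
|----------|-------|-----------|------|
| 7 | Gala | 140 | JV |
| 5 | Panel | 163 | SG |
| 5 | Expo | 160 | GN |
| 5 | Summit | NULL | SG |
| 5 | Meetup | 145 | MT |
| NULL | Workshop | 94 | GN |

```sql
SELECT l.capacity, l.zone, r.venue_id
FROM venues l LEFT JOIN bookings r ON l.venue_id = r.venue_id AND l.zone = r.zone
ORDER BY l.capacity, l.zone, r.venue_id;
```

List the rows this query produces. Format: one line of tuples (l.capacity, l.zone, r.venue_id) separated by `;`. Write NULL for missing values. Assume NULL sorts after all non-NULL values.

(80, GN, NULL); (100, MT, NULL); (100, MT, NULL); (120, JV, NULL); (150, GN, NULL); (150, GN, NULL); (200, JV, NULL); (200, MT, NULL)

LEFT JOIN keeps every row from `venues`; unmatched rows get NULL for `bookings`'s columns.
Matching on l.venue_id = r.venue_id AND l.zone = r.zone. A NULL in a compared column never satisfies the condition.
- l[0] venue_id=6, zone=GN → no match; kept with NULLs on the r side.
- l[1] venue_id=8, zone=MT → no match; kept with NULLs on the r side.
- l[2] venue_id=8, zone=JV → no match; kept with NULLs on the r side.
- l[3] venue_id=4, zone=GN → no match; kept with NULLs on the r side.
- l[4] venue_id=6, zone=MT → no match; kept with NULLs on the r side.
- l[5] venue_id=NULL, zone=JV → no match; kept with NULLs on the r side.
- l[6] venue_id=1, zone=MT → no match; kept with NULLs on the r side.
- l[7] venue_id=8, zone=GN → no match; kept with NULLs on the r side.
After projecting and ordering:
l.capacity | l.zone | r.venue_id
80 | GN | NULL
100 | MT | NULL
100 | MT | NULL
120 | JV | NULL
150 | GN | NULL
150 | GN | NULL
200 | JV | NULL
200 | MT | NULL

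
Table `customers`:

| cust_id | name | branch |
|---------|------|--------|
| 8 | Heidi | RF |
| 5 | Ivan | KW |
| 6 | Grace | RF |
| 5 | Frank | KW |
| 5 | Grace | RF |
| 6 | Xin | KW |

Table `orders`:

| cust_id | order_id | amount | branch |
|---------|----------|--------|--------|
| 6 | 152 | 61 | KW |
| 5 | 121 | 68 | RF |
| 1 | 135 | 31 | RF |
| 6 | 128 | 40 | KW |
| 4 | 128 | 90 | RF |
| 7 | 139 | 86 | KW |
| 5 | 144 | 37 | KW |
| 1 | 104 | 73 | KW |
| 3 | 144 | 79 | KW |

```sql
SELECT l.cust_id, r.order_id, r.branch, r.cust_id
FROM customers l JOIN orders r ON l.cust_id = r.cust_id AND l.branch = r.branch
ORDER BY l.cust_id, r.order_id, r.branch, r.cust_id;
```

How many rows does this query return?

INNER JOIN keeps only pairs where the ON condition holds.
Matching on l.cust_id = r.cust_id AND l.branch = r.branch.
- cust_id=8, branch=RF: no matching r row, dropped.
- cust_id=5, branch=KW: 1 matching r row(s), so 1 row(s) emitted.
- cust_id=6, branch=RF: no matching r row, dropped.
- cust_id=5, branch=KW: 1 matching r row(s), so 1 row(s) emitted.
- cust_id=5, branch=RF: 1 matching r row(s), so 1 row(s) emitted.
- cust_id=6, branch=KW: 2 matching r row(s), so 2 row(s) emitted.
Total: 5 rows.

5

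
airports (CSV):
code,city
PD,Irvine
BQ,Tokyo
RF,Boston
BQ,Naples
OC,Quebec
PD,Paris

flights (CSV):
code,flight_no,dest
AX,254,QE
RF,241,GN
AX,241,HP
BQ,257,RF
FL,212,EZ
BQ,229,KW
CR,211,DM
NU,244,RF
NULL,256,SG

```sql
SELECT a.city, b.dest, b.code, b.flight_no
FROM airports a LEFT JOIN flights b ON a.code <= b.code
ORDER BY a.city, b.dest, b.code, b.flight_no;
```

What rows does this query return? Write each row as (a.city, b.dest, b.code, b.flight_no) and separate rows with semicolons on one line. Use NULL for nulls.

LEFT JOIN keeps every row from `airports`; unmatched rows get NULL for `flights`'s columns.
Matching on a.code <= b.code. A NULL in a compared column never satisfies the condition.
- a (code=PD) pairs with 1 row(s) of b.
- a (code=BQ) pairs with 6 row(s) of b.
- a (code=RF) pairs with 1 row(s) of b.
- a (code=BQ) pairs with 6 row(s) of b.
- a (code=OC) pairs with 1 row(s) of b.
- a (code=PD) pairs with 1 row(s) of b.

(Boston, GN, RF, 241); (Irvine, GN, RF, 241); (Naples, DM, CR, 211); (Naples, EZ, FL, 212); (Naples, GN, RF, 241); (Naples, KW, BQ, 229); (Naples, RF, BQ, 257); (Naples, RF, NU, 244); (Paris, GN, RF, 241); (Quebec, GN, RF, 241); (Tokyo, DM, CR, 211); (Tokyo, EZ, FL, 212); (Tokyo, GN, RF, 241); (Tokyo, KW, BQ, 229); (Tokyo, RF, BQ, 257); (Tokyo, RF, NU, 244)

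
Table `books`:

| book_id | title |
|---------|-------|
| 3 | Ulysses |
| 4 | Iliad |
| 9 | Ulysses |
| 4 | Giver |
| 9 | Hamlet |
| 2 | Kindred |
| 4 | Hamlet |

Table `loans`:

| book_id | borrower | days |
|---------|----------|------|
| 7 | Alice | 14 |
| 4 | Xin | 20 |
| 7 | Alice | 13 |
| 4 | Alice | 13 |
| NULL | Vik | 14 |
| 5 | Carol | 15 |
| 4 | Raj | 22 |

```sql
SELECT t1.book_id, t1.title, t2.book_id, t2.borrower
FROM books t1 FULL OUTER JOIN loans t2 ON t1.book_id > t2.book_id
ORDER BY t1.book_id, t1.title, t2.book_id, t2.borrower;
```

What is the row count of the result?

18

FULL OUTER JOIN keeps every row from both sides; unmatched rows get NULL for the other side's columns.
Matching on t1.book_id > t2.book_id. A NULL in a compared column never satisfies the condition.
- t1 row (book_id=3): no match → kept, t2 columns NULL.
- t1 row (book_id=4): no match → kept, t2 columns NULL.
- t1 row (book_id=9): matches 6 t2 row(s) → 6 output row(s).
- t1 row (book_id=4): no match → kept, t2 columns NULL.
- t1 row (book_id=9): matches 6 t2 row(s) → 6 output row(s).
- t1 row (book_id=2): no match → kept, t2 columns NULL.
- t1 row (book_id=4): no match → kept, t2 columns NULL.
- 1 t2 row(s) had no t1 match → kept, t1 columns NULL.
Total: 12 matched + 6 padded = 18 rows.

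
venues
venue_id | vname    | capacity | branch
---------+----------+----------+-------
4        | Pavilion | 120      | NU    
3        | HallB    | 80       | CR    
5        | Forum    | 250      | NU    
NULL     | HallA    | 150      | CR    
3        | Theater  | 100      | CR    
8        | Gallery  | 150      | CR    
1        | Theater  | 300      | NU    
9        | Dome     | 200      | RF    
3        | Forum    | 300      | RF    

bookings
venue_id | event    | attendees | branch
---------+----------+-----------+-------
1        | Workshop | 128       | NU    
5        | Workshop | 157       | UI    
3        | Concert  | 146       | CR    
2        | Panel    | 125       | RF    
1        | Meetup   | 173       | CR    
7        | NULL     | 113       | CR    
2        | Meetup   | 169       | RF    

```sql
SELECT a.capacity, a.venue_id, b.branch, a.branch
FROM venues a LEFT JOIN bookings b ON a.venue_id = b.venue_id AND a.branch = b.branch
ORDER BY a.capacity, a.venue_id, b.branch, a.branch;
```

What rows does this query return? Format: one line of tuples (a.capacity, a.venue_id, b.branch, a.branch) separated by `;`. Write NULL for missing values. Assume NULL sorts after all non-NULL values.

(80, 3, CR, CR); (100, 3, CR, CR); (120, 4, NULL, NU); (150, 8, NULL, CR); (150, NULL, NULL, CR); (200, 9, NULL, RF); (250, 5, NULL, NU); (300, 1, NU, NU); (300, 3, NULL, RF)

LEFT JOIN keeps every row from `venues`; unmatched rows get NULL for `bookings`'s columns.
Matching on a.venue_id = b.venue_id AND a.branch = b.branch. A NULL in a compared column never satisfies the condition.
- venue_id=4, branch=NU: no b row matches, row kept with b columns NULL.
- venue_id=3, branch=CR: 1 matching b row(s), so 1 row(s) emitted.
- venue_id=5, branch=NU: no b row matches, row kept with b columns NULL.
- venue_id=NULL, branch=CR: no b row matches, row kept with b columns NULL.
- venue_id=3, branch=CR: 1 matching b row(s), so 1 row(s) emitted.
- venue_id=8, branch=CR: no b row matches, row kept with b columns NULL.
- venue_id=1, branch=NU: 1 matching b row(s), so 1 row(s) emitted.
- venue_id=9, branch=RF: no b row matches, row kept with b columns NULL.
- venue_id=3, branch=RF: no b row matches, row kept with b columns NULL.
After projecting and ordering:
a.capacity | a.venue_id | b.branch | a.branch
80 | 3 | CR | CR
100 | 3 | CR | CR
120 | 4 | NULL | NU
150 | 8 | NULL | CR
150 | NULL | NULL | CR
200 | 9 | NULL | RF
250 | 5 | NULL | NU
300 | 1 | NU | NU
300 | 3 | NULL | RF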